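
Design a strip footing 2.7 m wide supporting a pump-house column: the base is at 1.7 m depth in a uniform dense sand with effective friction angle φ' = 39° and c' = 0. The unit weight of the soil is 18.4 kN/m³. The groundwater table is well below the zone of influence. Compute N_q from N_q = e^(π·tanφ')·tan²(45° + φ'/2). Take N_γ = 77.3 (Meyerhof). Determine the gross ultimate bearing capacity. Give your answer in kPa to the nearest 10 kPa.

q_ult ≈ 3670 kPa

tan39° = 0.8098, so N_q = e^(π×0.8098)·tan²(64.5°) = 12.731 × 4.395 = 55.96.
q = γ·D_f = 18.4 × 1.7 = 31.28 kPa.
q·N_q = 31.28 × 55.957 = 1750.3 kPa
0.5·γ·B·N_γ = 0.5 × 18.4 × 2.7 × 77.3 = 1920.1 kPa
q_ult = 1750.3 + 1920.1 = 3670.5 kPa.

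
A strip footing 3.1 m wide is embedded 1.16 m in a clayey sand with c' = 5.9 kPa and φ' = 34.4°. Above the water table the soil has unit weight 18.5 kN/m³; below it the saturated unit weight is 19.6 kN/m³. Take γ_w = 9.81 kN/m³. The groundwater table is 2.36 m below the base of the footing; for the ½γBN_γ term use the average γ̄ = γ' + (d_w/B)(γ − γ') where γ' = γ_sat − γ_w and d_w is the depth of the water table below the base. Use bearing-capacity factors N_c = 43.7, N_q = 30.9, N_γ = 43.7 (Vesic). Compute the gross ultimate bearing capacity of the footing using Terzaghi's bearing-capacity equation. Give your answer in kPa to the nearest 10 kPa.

q = γ·D_f = 18.5 × 1.16 = 21.46 kPa.
γ' = 9.79 kN/m³; averaging over the depth B below the base, γ̄ = γ' + (d_w/B)(γ − γ') = 16.421 kN/m³.
c·N_c = 5.9 × 43.7 = 257.83 kPa
q·N_q = 21.46 × 30.9 = 663.11 kPa
0.5·γ·B·N_γ = 0.5 × 16.421 × 3.1 × 43.7 = 1112.3 kPa
q_ult = 257.83 + 663.11 + 1112.3 = 2033.2 kPa.

q_ult ≈ 2030 kPa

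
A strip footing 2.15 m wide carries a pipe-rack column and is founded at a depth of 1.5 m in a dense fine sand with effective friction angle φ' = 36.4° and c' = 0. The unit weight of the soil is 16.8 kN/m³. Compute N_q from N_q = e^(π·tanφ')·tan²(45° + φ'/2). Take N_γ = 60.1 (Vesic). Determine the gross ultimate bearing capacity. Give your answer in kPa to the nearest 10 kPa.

tan36.4° = 0.7373, so N_q = e^(π×0.7373)·tan²(63.2°) = 10.137 × 3.919 = 39.73.
q = γ·D_f = 16.8 × 1.5 = 25.2 kPa.
q·N_q = 25.2 × 39.727 = 1001.1 kPa
0.5·γ·B·N_γ = 0.5 × 16.8 × 2.15 × 60.1 = 1085.4 kPa
q_ult = 1001.1 + 1085.4 = 2086.5 kPa.

q_ult ≈ 2090 kPa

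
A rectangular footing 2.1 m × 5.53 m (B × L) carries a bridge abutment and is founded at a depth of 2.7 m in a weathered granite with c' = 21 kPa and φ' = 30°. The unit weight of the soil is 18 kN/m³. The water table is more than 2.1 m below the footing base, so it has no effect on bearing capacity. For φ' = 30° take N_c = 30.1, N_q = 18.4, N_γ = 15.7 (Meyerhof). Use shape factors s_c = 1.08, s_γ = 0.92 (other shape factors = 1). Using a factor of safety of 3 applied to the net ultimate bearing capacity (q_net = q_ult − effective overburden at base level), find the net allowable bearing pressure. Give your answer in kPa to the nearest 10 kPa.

q = γ·D_f = 18 × 2.7 = 48.6 kPa.
c·N_c·s_c = 21 × 30.1 × 1.08 = 682.67 kPa
q·N_q = 48.6 × 18.4 = 894.24 kPa
0.5·γ·B·N_γ·s_γ = 0.5 × 18 × 2.1 × 15.7 × 0.92 = 272.99 kPa
q_ult = 682.67 + 894.24 + 272.99 = 1849.9 kPa.
Net ultimate: q_net = 1849.9 − 48.6 = 1801.3 kPa.
q_all(net) = 1801.3 / 3 = 600.43 kPa.

q_all(net) ≈ 600 kPa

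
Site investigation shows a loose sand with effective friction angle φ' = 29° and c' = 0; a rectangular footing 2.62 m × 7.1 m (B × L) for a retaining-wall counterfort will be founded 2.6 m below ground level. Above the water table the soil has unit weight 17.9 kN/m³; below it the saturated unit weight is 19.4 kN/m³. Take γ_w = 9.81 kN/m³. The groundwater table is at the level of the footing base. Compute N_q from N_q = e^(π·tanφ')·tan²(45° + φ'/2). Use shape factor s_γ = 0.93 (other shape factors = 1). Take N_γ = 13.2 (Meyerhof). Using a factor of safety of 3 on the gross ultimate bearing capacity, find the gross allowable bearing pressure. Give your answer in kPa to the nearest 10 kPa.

N_q = e^(π·tan29°)·tan²(59.5°) = 16.44.
q = γ·D_f = 17.9 × 2.6 = 46.54 kPa.
For the ½γBN_γ term take γ' = 19.4 − 9.81 = 9.59 kN/m³ (soil below base is submerged).
q·N_q = 46.54 × 16.443 = 765.27 kPa
0.5·γ·B·N_γ·s_γ = 0.5 × 9.59 × 2.62 × 13.2 × 0.93 = 154.22 kPa
q_ult = 765.27 + 154.22 = 919.49 kPa.
q_all = 919.49 / 3 = 306.5 kPa.

q_all ≈ 310 kPa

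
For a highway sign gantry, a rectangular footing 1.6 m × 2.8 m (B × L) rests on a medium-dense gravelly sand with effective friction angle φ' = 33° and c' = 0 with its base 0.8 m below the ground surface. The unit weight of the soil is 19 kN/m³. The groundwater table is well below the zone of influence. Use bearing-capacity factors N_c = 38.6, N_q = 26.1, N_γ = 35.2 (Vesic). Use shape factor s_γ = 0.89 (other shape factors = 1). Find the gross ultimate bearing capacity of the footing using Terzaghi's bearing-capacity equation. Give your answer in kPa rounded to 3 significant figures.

Overburden at base level: q = 19 × 0.8 = 15.2 kPa.
Surcharge term q·N_q = 15.2 × 26.1 = 396.72 kPa; self-weight term 0.5·γ·B·N_γ·s_γ = 0.5 × 19 × 1.6 × 35.2 × 0.89 = 476.19 kPa.
q_ult = 396.72 + 476.19 = 872.91 kPa.

q_ult ≈ 873 kPa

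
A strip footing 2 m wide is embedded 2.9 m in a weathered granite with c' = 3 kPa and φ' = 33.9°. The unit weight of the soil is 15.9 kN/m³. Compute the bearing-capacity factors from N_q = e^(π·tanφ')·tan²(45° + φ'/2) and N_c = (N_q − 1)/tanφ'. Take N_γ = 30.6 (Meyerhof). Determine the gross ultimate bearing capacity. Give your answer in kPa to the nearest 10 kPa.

tan33.9° = 0.672, so N_q = e^(π×0.672)·tan²(61.95°) = 8.257 × 3.522 = 29.08.
N_c = (29.08 − 1)/tan33.9° = 41.79.
Effective surcharge at the founding depth q = γ·D_f = 15.9 × 2.9 = 46.11 kPa.
q_ult = c·N_c + q·N_q + 0.5·γ·B·N_γ
     = 3 × 41.793 + 46.11 × 29.083 + 0.5 × 15.9 × 2 × 30.6
     = 125.38 + 1341 + 486.54 = 1953 kPa.

q_ult ≈ 1950 kPa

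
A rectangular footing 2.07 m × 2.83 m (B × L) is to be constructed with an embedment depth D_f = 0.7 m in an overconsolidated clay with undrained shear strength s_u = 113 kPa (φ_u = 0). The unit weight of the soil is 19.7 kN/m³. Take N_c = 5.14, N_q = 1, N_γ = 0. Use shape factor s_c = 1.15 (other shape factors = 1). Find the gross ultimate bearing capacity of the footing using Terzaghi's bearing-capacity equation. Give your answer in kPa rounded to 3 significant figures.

Overburden at base level: q = 19.7 × 0.7 = 13.79 kPa.
Cohesion term c·N_c·s_c = 113 × 5.14 × 1.15 = 667.94 kPa; surcharge term q·N_q = 13.79 × 1 = 13.79 kPa.
q_ult = 667.94 + 13.79 = 681.73 kPa.

q_ult ≈ 682 kPa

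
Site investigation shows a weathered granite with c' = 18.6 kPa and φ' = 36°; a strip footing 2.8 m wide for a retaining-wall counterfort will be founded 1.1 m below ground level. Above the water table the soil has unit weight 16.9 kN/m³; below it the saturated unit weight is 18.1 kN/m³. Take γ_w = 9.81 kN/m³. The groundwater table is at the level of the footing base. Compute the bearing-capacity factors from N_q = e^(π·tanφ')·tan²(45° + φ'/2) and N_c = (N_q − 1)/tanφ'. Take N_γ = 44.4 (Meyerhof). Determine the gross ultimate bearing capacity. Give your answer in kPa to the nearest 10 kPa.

tan36° = 0.7265, so N_q = e^(π×0.7265)·tan²(63°) = 9.801 × 3.852 = 37.75.
N_c = (37.75 − 1)/tan36° = 50.59.
Effective surcharge at the founding depth q = γ·D_f = 16.9 × 1.1 = 18.59 kPa.
The water table coincides with the base, so in the self-weight term γ → γ' = 8.29 kN/m³.
q_ult = c·N_c + q·N_q + 0.5·γ·B·N_γ
     = 18.6 × 50.585 + 18.59 × 37.752 + 0.5 × 8.29 × 2.8 × 44.4
     = 940.89 + 701.82 + 515.31 = 2158 kPa.

q_ult ≈ 2160 kPa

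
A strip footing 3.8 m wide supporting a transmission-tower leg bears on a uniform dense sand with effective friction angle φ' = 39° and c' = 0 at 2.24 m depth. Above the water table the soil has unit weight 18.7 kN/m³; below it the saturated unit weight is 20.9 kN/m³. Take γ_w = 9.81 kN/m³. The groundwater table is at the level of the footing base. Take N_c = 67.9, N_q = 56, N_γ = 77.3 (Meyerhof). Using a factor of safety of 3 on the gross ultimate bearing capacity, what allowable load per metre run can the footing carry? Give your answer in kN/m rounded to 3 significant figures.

Overburden at base level: q = 18.7 × 2.24 = 41.888 kPa.
Below the base the soil is submerged, so the ½γBN_γ term uses γ' = 20.9 − 9.81 = 11.09 kN/m³.
Surcharge term q·N_q = 41.888 × 56 = 2345.7 kPa; self-weight term 0.5·γ·B·N_γ = 0.5 × 11.09 × 3.8 × 77.3 = 1628.8 kPa.
q_ult = 2345.7 + 1628.8 = 3974.5 kPa.
Gross allowable pressure q_all = 3974.5 / 3 = 1324.8 kPa.
Allowable wall load = q_all × B = 1324.8 × 3.8 = 5034.4 kN per metre run.

≈ 5030 kN/m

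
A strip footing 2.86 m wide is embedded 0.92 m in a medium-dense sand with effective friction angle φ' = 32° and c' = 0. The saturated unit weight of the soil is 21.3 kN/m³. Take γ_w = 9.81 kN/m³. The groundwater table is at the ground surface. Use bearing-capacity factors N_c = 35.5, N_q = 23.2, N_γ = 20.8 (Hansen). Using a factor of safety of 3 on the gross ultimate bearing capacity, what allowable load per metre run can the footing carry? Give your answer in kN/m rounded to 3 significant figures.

Water table at ground surface, so effective unit weight γ' = 21.3 − 9.81 = 11.49 kN/m³ is used throughout; overburden q = 11.49 × 0.92 = 10.571 kPa; the same γ' applies in the ½γBN_γ term.
Surcharge term q·N_q = 10.571 × 23.2 = 245.24 kPa; self-weight term 0.5·γ·B·N_γ = 0.5 × 11.49 × 2.86 × 20.8 = 341.76 kPa.
q_ult = 245.24 + 341.76 = 587 kPa.
Gross allowable pressure q_all = 587 / 3 = 195.67 kPa.
Allowable wall load = q_all × B = 195.67 × 2.86 = 559.61 kN per metre run.

≈ 560 kN/m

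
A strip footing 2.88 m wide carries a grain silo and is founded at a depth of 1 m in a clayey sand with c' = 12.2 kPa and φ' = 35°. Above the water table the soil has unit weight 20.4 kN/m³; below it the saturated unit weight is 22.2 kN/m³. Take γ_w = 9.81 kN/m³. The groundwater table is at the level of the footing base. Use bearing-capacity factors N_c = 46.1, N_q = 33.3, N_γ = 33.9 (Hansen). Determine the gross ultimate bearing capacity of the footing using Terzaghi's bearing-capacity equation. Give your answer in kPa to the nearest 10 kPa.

q_ult ≈ 1850 kPa

Effective surcharge at the founding depth q = γ·D_f = 20.4 × 1 = 20.4 kPa.
The water table coincides with the base, so in the self-weight term γ → γ' = 12.39 kN/m³.
q_ult = c·N_c + q·N_q + 0.5·γ·B·N_γ
     = 12.2 × 46.1 + 20.4 × 33.3 + 0.5 × 12.39 × 2.88 × 33.9
     = 562.42 + 679.32 + 604.83 = 1846.6 kPa.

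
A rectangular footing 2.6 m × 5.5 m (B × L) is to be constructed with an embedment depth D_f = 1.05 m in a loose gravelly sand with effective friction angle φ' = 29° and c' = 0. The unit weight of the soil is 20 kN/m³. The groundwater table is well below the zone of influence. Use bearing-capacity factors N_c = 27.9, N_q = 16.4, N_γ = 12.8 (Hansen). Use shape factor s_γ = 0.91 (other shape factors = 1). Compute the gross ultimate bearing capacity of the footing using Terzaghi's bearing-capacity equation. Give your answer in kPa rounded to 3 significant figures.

q = γ·D_f = 20 × 1.05 = 21 kPa.
q·N_q = 21 × 16.4 = 344.4 kPa
0.5·γ·B·N_γ·s_γ = 0.5 × 20 × 2.6 × 12.8 × 0.91 = 302.85 kPa
q_ult = 344.4 + 302.85 = 647.25 kPa.

q_ult ≈ 647 kPa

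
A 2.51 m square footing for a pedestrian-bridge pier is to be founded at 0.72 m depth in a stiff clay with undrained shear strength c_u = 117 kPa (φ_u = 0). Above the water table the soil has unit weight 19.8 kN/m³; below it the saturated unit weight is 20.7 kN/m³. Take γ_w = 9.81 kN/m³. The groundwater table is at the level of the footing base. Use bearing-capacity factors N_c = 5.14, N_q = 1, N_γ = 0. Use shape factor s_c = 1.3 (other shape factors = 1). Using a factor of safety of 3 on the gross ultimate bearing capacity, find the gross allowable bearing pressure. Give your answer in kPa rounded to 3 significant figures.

q = γ·D_f = 19.8 × 0.72 = 14.256 kPa.
c·N_c·s_c = 117 × 5.14 × 1.3 = 781.79 kPa
q·N_q = 14.256 × 1 = 14.256 kPa
q_ult = 781.79 + 14.256 = 796.05 kPa.
q_all = 796.05 / 3 = 265.35 kPa.

q_all ≈ 265 kPa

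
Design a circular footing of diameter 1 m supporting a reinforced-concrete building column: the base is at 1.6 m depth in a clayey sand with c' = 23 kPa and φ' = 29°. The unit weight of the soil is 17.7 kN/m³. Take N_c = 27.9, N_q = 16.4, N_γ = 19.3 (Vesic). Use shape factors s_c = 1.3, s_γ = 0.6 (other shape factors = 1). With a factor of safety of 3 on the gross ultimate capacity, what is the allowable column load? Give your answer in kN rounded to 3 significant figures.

P_all ≈ 367 kN

q = γ·D_f = 17.7 × 1.6 = 28.32 kPa.
c·N_c·s_c = 23 × 27.9 × 1.3 = 834.21 kPa
q·N_q = 28.32 × 16.4 = 464.45 kPa
0.5·γ·B·N_γ·s_γ = 0.5 × 17.7 × 1 × 19.3 × 0.6 = 102.48 kPa
q_ult = 834.21 + 464.45 + 102.48 = 1401.1 kPa.
Gross allowable pressure q_all = 1401.1 / 3 = 467.05 kPa.
Footing area = 0.7854 m², so allowable column load = 467.05 × 0.7854 = 366.82 kN.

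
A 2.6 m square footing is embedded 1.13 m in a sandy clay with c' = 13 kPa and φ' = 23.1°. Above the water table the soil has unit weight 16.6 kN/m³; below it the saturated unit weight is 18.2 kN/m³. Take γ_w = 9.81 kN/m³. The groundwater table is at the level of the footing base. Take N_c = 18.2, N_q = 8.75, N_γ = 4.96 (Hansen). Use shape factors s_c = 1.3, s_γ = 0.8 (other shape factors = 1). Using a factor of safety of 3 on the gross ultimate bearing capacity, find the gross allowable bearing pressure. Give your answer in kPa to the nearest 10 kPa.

q = γ·D_f = 16.6 × 1.13 = 18.758 kPa.
For the ½γBN_γ term take γ' = 18.2 − 9.81 = 8.39 kN/m³ (soil below base is submerged).
c·N_c·s_c = 13 × 18.2 × 1.3 = 307.58 kPa
q·N_q = 18.758 × 8.75 = 164.13 kPa
0.5·γ·B·N_γ·s_γ = 0.5 × 8.39 × 2.6 × 4.96 × 0.8 = 43.279 kPa
q_ult = 307.58 + 164.13 + 43.279 = 514.99 kPa.
q_all = 514.99 / 3 = 171.66 kPa.

q_all ≈ 170 kPa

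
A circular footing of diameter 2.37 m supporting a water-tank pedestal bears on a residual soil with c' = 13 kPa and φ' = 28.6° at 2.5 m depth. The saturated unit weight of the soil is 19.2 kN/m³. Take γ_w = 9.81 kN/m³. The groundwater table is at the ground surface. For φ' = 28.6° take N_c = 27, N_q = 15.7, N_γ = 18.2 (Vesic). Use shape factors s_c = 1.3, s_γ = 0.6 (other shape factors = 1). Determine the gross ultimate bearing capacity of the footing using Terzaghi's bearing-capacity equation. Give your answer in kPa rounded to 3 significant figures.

Water table at ground surface, so effective unit weight γ' = 19.2 − 9.81 = 9.39 kN/m³ is used throughout; overburden q = 9.39 × 2.5 = 23.475 kPa; the same γ' applies in the ½γBN_γ term.
Cohesion term c·N_c·s_c = 13 × 27 × 1.3 = 456.3 kPa; surcharge term q·N_q = 23.475 × 15.7 = 368.56 kPa; self-weight term 0.5·γ·B·N_γ·s_γ = 0.5 × 9.39 × 2.37 × 18.2 × 0.6 = 121.51 kPa.
q_ult = 456.3 + 368.56 + 121.51 = 946.37 kPa.

q_ult ≈ 946 kPa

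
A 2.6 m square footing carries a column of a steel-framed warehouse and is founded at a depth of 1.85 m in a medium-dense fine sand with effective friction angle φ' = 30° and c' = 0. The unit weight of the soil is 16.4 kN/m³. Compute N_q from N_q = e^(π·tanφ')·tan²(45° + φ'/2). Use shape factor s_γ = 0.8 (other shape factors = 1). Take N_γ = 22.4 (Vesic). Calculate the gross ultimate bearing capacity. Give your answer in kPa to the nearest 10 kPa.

tan30° = 0.5774, so N_q = e^(π×0.5774)·tan²(60°) = 6.134 × 3.0 = 18.4.
Overburden at base level: q = 16.4 × 1.85 = 30.34 kPa.
Surcharge term q·N_q = 30.34 × 18.401 = 558.29 kPa; self-weight term 0.5·γ·B·N_γ·s_γ = 0.5 × 16.4 × 2.6 × 22.4 × 0.8 = 382.05 kPa.
q_ult = 558.29 + 382.05 = 940.34 kPa.

q_ult ≈ 940 kPa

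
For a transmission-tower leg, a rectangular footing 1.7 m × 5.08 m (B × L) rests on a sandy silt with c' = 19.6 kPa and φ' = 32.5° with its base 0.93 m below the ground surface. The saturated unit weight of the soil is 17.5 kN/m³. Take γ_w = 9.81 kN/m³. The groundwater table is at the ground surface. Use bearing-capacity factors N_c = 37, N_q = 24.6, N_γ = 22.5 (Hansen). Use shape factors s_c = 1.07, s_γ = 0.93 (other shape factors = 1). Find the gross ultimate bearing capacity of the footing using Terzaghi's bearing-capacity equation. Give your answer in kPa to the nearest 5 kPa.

q_ult ≈ 1090 kPa

Water table at ground surface, so effective unit weight γ' = 17.5 − 9.81 = 7.69 kN/m³ is used throughout; overburden q = 7.69 × 0.93 = 7.1517 kPa; the same γ' applies in the ½γBN_γ term.
Cohesion term c·N_c·s_c = 19.6 × 37 × 1.07 = 775.96 kPa; surcharge term q·N_q = 7.1517 × 24.6 = 175.93 kPa; self-weight term 0.5·γ·B·N_γ·s_γ = 0.5 × 7.69 × 1.7 × 22.5 × 0.93 = 136.78 kPa.
q_ult = 775.96 + 175.93 + 136.78 = 1088.7 kPa.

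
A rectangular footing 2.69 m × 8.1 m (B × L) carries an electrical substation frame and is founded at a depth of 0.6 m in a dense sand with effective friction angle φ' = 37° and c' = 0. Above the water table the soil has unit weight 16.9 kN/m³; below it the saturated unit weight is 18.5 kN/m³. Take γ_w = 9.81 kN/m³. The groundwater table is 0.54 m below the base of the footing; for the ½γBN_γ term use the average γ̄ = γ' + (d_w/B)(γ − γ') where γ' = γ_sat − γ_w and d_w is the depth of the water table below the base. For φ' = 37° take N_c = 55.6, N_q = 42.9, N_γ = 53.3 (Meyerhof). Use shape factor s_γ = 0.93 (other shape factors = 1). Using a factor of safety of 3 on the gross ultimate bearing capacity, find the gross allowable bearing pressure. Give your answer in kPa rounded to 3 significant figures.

q_all ≈ 375 kPa

Effective surcharge at the founding depth q = γ·D_f = 16.9 × 0.6 = 10.14 kPa.
With d_w = 0.54 m < B, γ̄ = 8.69 + (0.54/2.69) × (16.9 − 8.69) = 10.338 kN/m³.
q_ult = q·N_q + 0.5·γ·B·N_γ·s_γ
     = 10.14 × 42.9 + 0.5 × 10.338 × 2.69 × 53.3 × 0.93
     = 435.01 + 689.24 = 1124.3 kPa.
q_all = 1124.3 / 3 = 374.75 kPa.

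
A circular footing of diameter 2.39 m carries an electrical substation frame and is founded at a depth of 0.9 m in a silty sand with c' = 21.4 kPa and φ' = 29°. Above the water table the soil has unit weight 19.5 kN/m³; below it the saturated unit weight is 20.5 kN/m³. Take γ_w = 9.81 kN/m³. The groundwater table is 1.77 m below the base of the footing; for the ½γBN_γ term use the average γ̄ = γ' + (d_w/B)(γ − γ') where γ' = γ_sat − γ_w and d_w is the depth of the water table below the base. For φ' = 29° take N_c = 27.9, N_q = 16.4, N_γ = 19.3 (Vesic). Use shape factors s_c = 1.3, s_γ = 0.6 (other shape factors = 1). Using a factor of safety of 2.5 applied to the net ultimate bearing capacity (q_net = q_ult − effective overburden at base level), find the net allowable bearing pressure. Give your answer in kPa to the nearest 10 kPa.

q_all(net) ≈ 510 kPa

Overburden at base level: q = 19.5 × 0.9 = 17.55 kPa.
The water table is 1.77 m below the base (< B = 2.39 m), so the ½γBN_γ term uses γ̄ = γ' + (d_w/B)(γ − γ') = 10.69 + (1.77/2.39)(19.5 − 10.69) = 17.215 kN/m³.
Cohesion term c·N_c·s_c = 21.4 × 27.9 × 1.3 = 776.18 kPa; surcharge term q·N_q = 17.55 × 16.4 = 287.82 kPa; self-weight term 0.5·γ·B·N_γ·s_γ = 0.5 × 17.215 × 2.39 × 19.3 × 0.6 = 238.22 kPa.
q_ult = 776.18 + 287.82 + 238.22 = 1302.2 kPa.
Net ultimate: q_net = 1302.2 − 17.55 = 1284.7 kPa.
q_all(net) = 1284.7 / 2.5 = 513.87 kPa.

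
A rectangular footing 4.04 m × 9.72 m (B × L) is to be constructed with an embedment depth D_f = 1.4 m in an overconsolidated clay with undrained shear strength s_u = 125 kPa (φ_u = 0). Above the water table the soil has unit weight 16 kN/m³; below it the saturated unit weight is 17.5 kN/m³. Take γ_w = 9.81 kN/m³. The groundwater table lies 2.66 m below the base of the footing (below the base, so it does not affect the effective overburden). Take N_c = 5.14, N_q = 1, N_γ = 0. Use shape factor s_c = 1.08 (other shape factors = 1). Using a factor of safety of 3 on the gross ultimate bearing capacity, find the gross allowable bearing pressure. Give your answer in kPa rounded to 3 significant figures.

q = γ·D_f = 16 × 1.4 = 22.4 kPa.
c·N_c·s_c = 125 × 5.14 × 1.08 = 693.9 kPa
q·N_q = 22.4 × 1 = 22.4 kPa
q_ult = 693.9 + 22.4 = 716.3 kPa.
q_all = 716.3 / 3 = 238.77 kPa.

q_all ≈ 239 kPa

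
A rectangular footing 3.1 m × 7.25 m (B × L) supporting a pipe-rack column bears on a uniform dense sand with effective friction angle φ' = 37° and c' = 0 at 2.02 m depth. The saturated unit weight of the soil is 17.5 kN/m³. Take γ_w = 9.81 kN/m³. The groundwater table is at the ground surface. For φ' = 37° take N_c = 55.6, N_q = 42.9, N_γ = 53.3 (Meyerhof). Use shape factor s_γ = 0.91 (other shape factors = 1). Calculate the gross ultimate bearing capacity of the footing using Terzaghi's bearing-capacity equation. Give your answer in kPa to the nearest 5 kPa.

q_ult ≈ 1245 kPa

With the water table at the surface the whole profile is submerged: γ' = 17.5 − 9.81 = 7.69 kN/m³, so q = γ'·D_f = 15.534 kPa; the same γ' applies in the ½γBN_γ term.
q_ult = q·N_q + 0.5·γ·B·N_γ·s_γ
     = 15.534 × 42.9 + 0.5 × 7.69 × 3.1 × 53.3 × 0.91
     = 666.4 + 578.13 = 1244.5 kPa.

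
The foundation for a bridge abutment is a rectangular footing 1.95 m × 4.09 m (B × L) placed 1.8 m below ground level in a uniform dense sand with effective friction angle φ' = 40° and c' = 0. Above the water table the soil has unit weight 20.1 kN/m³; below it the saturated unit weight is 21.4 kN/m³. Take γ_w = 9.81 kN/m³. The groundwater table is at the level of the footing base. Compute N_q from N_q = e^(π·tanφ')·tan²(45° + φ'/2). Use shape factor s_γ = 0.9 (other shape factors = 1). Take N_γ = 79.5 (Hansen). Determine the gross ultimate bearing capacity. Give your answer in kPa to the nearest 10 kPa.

q_ult ≈ 3130 kPa

tan40° = 0.8391, so N_q = e^(π×0.8391)·tan²(65°) = 13.959 × 4.599 = 64.2.
q = γ·D_f = 20.1 × 1.8 = 36.18 kPa.
For the ½γBN_γ term take γ' = 21.4 − 9.81 = 11.59 kN/m³ (soil below base is submerged).
q·N_q = 36.18 × 64.195 = 2322.6 kPa
0.5·γ·B·N_γ·s_γ = 0.5 × 11.59 × 1.95 × 79.5 × 0.9 = 808.53 kPa
q_ult = 2322.6 + 808.53 = 3131.1 kPa.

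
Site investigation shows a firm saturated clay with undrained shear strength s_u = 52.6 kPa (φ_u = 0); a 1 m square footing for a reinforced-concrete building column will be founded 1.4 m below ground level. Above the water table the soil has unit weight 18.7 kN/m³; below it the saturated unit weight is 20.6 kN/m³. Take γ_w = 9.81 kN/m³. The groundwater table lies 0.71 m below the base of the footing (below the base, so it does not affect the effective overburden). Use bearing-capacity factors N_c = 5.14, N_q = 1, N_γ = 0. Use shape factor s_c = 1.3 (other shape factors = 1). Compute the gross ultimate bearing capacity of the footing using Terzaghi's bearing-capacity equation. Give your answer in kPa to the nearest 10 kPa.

q_ult ≈ 380 kPa

q = γ·D_f = 18.7 × 1.4 = 26.18 kPa.
c·N_c·s_c = 52.6 × 5.14 × 1.3 = 351.47 kPa
q·N_q = 26.18 × 1 = 26.18 kPa
q_ult = 351.47 + 26.18 = 377.65 kPa.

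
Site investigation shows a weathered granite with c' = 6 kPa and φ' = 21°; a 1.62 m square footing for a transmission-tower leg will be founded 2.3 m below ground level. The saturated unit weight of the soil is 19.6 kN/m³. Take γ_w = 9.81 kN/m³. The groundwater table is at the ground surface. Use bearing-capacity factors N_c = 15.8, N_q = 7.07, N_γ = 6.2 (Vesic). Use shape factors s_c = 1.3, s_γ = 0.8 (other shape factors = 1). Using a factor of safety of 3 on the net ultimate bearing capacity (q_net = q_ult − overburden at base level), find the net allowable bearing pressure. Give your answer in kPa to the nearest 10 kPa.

Water table at ground surface, so effective unit weight γ' = 19.6 − 9.81 = 9.79 kN/m³ is used throughout; overburden q = 9.79 × 2.3 = 22.517 kPa; the same γ' applies in the ½γBN_γ term.
Cohesion term c·N_c·s_c = 6 × 15.8 × 1.3 = 123.24 kPa; surcharge term q·N_q = 22.517 × 7.07 = 159.2 kPa; self-weight term 0.5·γ·B·N_γ·s_γ = 0.5 × 9.79 × 1.62 × 6.2 × 0.8 = 39.332 kPa.
q_ult = 123.24 + 159.2 + 39.332 = 321.77 kPa.
q_net = 321.77 − 22.517 = 299.25 kPa.
q_all(net) = 299.25 / 3 = 99.75 kPa.

q_all(net) ≈ 100 kPa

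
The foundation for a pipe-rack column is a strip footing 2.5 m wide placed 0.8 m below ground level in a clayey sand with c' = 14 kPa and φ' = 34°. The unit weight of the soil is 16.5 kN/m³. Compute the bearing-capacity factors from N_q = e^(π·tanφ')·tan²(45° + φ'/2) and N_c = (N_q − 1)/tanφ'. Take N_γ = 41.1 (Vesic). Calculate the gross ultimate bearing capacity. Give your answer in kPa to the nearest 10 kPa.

tan34° = 0.6745, so N_q = e^(π×0.6745)·tan²(62°) = 8.323 × 3.537 = 29.44.
N_c = (29.44 − 1)/tan34° = 42.16.
q = γ·D_f = 16.5 × 0.8 = 13.2 kPa.
c·N_c = 14 × 42.164 = 590.29 kPa
q·N_q = 13.2 × 29.44 = 388.61 kPa
0.5·γ·B·N_γ = 0.5 × 16.5 × 2.5 × 41.1 = 847.69 kPa
q_ult = 590.29 + 388.61 + 847.69 = 1826.6 kPa.

q_ult ≈ 1830 kPa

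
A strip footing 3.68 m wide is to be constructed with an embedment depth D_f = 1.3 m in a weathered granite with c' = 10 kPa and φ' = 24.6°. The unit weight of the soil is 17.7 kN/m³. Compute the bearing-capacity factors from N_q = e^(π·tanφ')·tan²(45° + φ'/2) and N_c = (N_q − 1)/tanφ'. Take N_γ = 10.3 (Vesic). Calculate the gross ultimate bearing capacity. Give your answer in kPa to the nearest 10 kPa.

tan24.6° = 0.4578, so N_q = e^(π×0.4578)·tan²(57.3°) = 4.214 × 2.426 = 10.22.
N_c = (10.22 − 1)/tan24.6° = 20.15.
Effective surcharge at the founding depth q = γ·D_f = 17.7 × 1.3 = 23.01 kPa.
q_ult = c·N_c + q·N_q + 0.5·γ·B·N_γ
     = 10 × 20.146 + 23.01 × 10.224 + 0.5 × 17.7 × 3.68 × 10.3
     = 201.46 + 235.25 + 335.45 = 772.16 kPa.

q_ult ≈ 770 kPa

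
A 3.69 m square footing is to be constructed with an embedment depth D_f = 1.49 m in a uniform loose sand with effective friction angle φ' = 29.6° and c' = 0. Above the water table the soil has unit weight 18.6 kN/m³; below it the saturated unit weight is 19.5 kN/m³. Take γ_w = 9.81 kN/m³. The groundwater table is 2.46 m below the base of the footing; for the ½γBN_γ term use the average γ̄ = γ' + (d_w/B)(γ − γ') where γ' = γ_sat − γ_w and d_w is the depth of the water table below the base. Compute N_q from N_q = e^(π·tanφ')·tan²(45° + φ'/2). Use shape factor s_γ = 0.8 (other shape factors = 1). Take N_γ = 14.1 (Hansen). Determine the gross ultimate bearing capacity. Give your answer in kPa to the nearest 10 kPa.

q_ult ≈ 810 kPa

tan29.6° = 0.5681, so N_q = e^(π×0.5681)·tan²(59.8°) = 5.958 × 2.952 = 17.59.
q = γ·D_f = 18.6 × 1.49 = 27.714 kPa.
γ' = 9.69 kN/m³; averaging over the depth B below the base, γ̄ = γ' + (d_w/B)(γ − γ') = 15.63 kN/m³.
q·N_q = 27.714 × 17.588 = 487.42 kPa
0.5·γ·B·N_γ·s_γ = 0.5 × 15.63 × 3.69 × 14.1 × 0.8 = 325.29 kPa
q_ult = 487.42 + 325.29 = 812.71 kPa.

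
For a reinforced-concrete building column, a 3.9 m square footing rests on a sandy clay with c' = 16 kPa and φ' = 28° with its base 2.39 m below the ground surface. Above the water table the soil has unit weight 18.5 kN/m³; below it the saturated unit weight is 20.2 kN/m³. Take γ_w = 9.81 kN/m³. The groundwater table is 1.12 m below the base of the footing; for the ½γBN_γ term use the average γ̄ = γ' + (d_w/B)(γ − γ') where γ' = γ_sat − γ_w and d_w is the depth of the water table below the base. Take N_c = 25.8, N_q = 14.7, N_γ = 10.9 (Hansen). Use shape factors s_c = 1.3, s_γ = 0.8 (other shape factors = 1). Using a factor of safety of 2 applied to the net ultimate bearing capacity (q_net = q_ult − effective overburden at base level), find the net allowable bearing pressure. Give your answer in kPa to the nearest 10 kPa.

q_all(net) ≈ 680 kPa

Overburden at base level: q = 18.5 × 2.39 = 44.215 kPa.
The water table is 1.12 m below the base (< B = 3.9 m), so the ½γBN_γ term uses γ̄ = γ' + (d_w/B)(γ − γ') = 10.39 + (1.12/3.9)(18.5 − 10.39) = 12.719 kN/m³.
Cohesion term c·N_c·s_c = 16 × 25.8 × 1.3 = 536.64 kPa; surcharge term q·N_q = 44.215 × 14.7 = 649.96 kPa; self-weight term 0.5·γ·B·N_γ·s_γ = 0.5 × 12.719 × 3.9 × 10.9 × 0.8 = 216.27 kPa.
q_ult = 536.64 + 649.96 + 216.27 = 1402.9 kPa.
Net ultimate: q_net = 1402.9 − 44.215 = 1358.7 kPa.
q_all(net) = 1358.7 / 2 = 679.33 kPa.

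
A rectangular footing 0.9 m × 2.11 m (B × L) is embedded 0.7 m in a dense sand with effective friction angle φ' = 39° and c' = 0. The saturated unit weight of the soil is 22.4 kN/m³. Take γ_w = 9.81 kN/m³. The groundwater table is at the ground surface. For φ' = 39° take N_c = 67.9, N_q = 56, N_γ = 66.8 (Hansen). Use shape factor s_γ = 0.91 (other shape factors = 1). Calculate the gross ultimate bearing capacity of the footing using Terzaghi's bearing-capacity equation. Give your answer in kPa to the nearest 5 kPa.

With the water table at the surface the whole profile is submerged: γ' = 22.4 − 9.81 = 12.59 kN/m³, so q = γ'·D_f = 8.813 kPa; the same γ' applies in the ½γBN_γ term.
q_ult = q·N_q + 0.5·γ·B·N_γ·s_γ
     = 8.813 × 56 + 0.5 × 12.59 × 0.9 × 66.8 × 0.91
     = 493.53 + 344.39 = 837.92 kPa.

q_ult ≈ 840 kPa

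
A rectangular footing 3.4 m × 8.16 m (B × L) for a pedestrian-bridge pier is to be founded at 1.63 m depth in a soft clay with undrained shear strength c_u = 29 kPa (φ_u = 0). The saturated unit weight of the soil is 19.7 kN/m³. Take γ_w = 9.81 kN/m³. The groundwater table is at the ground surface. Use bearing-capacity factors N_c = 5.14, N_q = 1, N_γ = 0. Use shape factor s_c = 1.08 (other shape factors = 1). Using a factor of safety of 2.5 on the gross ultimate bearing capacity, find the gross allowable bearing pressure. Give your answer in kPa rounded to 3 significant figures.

Water table at ground surface, so effective unit weight γ' = 19.7 − 9.81 = 9.89 kN/m³ is used throughout; overburden q = 9.89 × 1.63 = 16.121 kPa.
Cohesion term c·N_c·s_c = 29 × 5.14 × 1.08 = 160.98 kPa; surcharge term q·N_q = 16.121 × 1 = 16.121 kPa.
q_ult = 160.98 + 16.121 = 177.11 kPa.
q_all = 177.11 / 2.5 = 70.842 kPa.

q_all ≈ 70.8 kPa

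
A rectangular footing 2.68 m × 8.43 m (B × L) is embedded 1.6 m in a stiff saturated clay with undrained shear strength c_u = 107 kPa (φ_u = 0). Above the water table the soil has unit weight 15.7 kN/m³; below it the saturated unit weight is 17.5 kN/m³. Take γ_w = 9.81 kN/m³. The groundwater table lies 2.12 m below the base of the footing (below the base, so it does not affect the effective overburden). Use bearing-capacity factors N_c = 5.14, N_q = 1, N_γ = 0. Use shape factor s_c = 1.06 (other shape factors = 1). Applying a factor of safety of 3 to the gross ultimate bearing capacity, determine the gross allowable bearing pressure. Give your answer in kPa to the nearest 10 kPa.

q_all ≈ 200 kPa

Overburden at base level: q = 15.7 × 1.6 = 25.12 kPa.
Cohesion term c·N_c·s_c = 107 × 5.14 × 1.06 = 582.98 kPa; surcharge term q·N_q = 25.12 × 1 = 25.12 kPa.
q_ult = 582.98 + 25.12 = 608.1 kPa.
q_all = q_ult / FS = 608.1 / 3 = 202.7 kPa.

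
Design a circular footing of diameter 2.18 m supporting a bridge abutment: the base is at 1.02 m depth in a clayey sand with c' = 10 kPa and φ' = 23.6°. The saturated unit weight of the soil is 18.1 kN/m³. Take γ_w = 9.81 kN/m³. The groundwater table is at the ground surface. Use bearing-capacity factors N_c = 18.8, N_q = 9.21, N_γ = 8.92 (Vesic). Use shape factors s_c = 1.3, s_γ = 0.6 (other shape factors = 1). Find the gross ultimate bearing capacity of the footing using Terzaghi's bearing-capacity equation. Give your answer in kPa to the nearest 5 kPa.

With the water table at the surface the whole profile is submerged: γ' = 18.1 − 9.81 = 8.29 kN/m³, so q = γ'·D_f = 8.4558 kPa; the same γ' applies in the ½γBN_γ term.
q_ult = c·N_c·s_c + q·N_q + 0.5·γ·B·N_γ·s_γ
     = 10 × 18.8 × 1.3 + 8.4558 × 9.21 + 0.5 × 8.29 × 2.18 × 8.92 × 0.6
     = 244.4 + 77.878 + 48.361 = 370.64 kPa.

q_ult ≈ 370 kPa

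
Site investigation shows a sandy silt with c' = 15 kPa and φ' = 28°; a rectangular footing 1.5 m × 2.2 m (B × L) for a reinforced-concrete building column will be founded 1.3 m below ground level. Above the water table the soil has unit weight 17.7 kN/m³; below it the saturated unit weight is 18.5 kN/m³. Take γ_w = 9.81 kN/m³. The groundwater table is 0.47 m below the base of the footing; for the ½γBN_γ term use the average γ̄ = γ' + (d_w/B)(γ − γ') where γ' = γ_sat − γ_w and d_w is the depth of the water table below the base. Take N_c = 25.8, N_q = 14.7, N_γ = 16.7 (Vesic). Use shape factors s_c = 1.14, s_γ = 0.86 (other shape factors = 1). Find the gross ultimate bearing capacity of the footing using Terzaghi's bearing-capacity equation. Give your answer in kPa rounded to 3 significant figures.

q = γ·D_f = 17.7 × 1.3 = 23.01 kPa.
γ' = 8.69 kN/m³; averaging over the depth B below the base, γ̄ = γ' + (d_w/B)(γ − γ') = 11.513 kN/m³.
c·N_c·s_c = 15 × 25.8 × 1.14 = 441.18 kPa
q·N_q = 23.01 × 14.7 = 338.25 kPa
0.5·γ·B·N_γ·s_γ = 0.5 × 11.513 × 1.5 × 16.7 × 0.86 = 124.01 kPa
q_ult = 441.18 + 338.25 + 124.01 = 903.44 kPa.

q_ult ≈ 903 kPa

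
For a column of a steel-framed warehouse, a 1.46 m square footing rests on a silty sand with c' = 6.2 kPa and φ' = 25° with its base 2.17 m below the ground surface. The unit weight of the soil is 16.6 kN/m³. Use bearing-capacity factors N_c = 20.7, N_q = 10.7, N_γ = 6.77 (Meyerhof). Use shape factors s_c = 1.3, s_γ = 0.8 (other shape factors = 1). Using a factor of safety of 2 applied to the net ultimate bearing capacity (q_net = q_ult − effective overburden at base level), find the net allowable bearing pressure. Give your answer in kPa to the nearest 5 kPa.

q_all(net) ≈ 290 kPa

q = γ·D_f = 16.6 × 2.17 = 36.022 kPa.
c·N_c·s_c = 6.2 × 20.7 × 1.3 = 166.84 kPa
q·N_q = 36.022 × 10.7 = 385.44 kPa
0.5·γ·B·N_γ·s_γ = 0.5 × 16.6 × 1.46 × 6.77 × 0.8 = 65.631 kPa
q_ult = 166.84 + 385.44 + 65.631 = 617.91 kPa.
Net ultimate: q_net = 617.91 − 36.022 = 581.89 kPa.
q_all(net) = 581.89 / 2 = 290.94 kPa.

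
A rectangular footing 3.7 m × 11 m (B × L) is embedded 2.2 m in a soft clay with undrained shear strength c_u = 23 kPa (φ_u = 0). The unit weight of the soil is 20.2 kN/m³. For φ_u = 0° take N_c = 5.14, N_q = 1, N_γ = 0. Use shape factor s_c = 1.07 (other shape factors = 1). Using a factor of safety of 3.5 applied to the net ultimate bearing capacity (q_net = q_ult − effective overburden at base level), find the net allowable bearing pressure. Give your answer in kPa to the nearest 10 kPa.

q_all(net) ≈ 40 kPa

q = γ·D_f = 20.2 × 2.2 = 44.44 kPa.
c·N_c·s_c = 23 × 5.14 × 1.07 = 126.5 kPa
q·N_q = 44.44 × 1 = 44.44 kPa
q_ult = 126.5 + 44.44 = 170.94 kPa.
Net ultimate: q_net = 170.94 − 44.44 = 126.5 kPa.
q_all(net) = 126.5 / 3.5 = 36.142 kPa.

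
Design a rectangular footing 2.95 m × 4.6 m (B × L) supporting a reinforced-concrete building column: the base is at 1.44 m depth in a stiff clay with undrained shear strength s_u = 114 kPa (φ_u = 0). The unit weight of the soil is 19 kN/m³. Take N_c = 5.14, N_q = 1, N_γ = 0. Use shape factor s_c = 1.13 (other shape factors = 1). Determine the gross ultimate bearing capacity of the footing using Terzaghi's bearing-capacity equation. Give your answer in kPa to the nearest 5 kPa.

q_ult ≈ 690 kPa

Effective surcharge at the founding depth q = γ·D_f = 19 × 1.44 = 27.36 kPa.
q_ult = c·N_c·s_c + q·N_q
     = 114 × 5.14 × 1.13 + 27.36 × 1
     = 662.13 + 27.36 = 689.49 kPa.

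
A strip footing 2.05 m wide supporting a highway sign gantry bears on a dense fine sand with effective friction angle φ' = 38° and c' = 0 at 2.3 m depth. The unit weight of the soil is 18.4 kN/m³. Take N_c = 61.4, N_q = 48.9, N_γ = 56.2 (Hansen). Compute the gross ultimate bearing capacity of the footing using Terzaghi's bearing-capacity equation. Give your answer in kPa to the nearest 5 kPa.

q_ult ≈ 3130 kPa

Overburden at base level: q = 18.4 × 2.3 = 42.32 kPa.
Surcharge term q·N_q = 42.32 × 48.9 = 2069.4 kPa; self-weight term 0.5·γ·B·N_γ = 0.5 × 18.4 × 2.05 × 56.2 = 1059.9 kPa.
q_ult = 2069.4 + 1059.9 = 3129.4 kPa.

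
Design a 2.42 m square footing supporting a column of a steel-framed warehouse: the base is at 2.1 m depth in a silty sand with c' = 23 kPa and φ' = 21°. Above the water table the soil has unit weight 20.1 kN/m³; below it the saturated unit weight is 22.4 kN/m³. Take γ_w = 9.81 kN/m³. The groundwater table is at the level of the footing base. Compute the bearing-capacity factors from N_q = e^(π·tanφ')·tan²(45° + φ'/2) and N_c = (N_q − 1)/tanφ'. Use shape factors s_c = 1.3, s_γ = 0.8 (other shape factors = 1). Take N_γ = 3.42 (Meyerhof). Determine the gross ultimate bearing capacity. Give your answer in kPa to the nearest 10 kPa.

q_ult ≈ 810 kPa

tan21° = 0.3839, so N_q = e^(π×0.3839)·tan²(55.5°) = 3.34 × 2.117 = 7.07.
N_c = (7.07 − 1)/tan21° = 15.81.
Effective surcharge at the founding depth q = γ·D_f = 20.1 × 2.1 = 42.21 kPa.
The water table coincides with the base, so in the self-weight term γ → γ' = 12.59 kN/m³.
q_ult = c·N_c·s_c + q·N_q + 0.5·γ·B·N_γ·s_γ
     = 23 × 15.815 × 1.3 + 42.21 × 7.0708 + 0.5 × 12.59 × 2.42 × 3.42 × 0.8
     = 472.86 + 298.46 + 41.68 = 813 kPa.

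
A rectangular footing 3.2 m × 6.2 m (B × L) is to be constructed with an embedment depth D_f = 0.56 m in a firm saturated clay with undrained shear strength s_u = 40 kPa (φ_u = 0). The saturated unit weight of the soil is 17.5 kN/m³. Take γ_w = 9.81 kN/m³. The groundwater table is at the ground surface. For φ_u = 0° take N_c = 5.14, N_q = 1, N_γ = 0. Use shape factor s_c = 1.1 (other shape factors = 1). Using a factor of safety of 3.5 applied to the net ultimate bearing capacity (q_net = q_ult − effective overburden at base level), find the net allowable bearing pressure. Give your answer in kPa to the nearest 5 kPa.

q_all(net) ≈ 65 kPa

Water table at ground surface, so effective unit weight γ' = 17.5 − 9.81 = 7.69 kN/m³ is used throughout; overburden q = 7.69 × 0.56 = 4.3064 kPa.
Cohesion term c·N_c·s_c = 40 × 5.14 × 1.1 = 226.16 kPa; surcharge term q·N_q = 4.3064 × 1 = 4.3064 kPa.
q_ult = 226.16 + 4.3064 = 230.47 kPa.
Net ultimate: q_net = 230.47 − 4.3064 = 226.16 kPa.
q_all(net) = 226.16 / 3.5 = 64.617 kPa.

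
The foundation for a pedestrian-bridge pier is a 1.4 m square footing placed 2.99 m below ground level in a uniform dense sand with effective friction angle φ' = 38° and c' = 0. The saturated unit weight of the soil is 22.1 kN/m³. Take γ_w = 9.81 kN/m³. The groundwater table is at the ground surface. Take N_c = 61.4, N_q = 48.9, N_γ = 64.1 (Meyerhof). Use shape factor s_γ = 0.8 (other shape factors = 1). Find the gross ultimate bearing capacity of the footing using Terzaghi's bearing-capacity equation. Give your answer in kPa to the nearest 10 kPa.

Water table at ground surface, so effective unit weight γ' = 22.1 − 9.81 = 12.29 kN/m³ is used throughout; overburden q = 12.29 × 2.99 = 36.747 kPa; the same γ' applies in the ½γBN_γ term.
Surcharge term q·N_q = 36.747 × 48.9 = 1796.9 kPa; self-weight term 0.5·γ·B·N_γ·s_γ = 0.5 × 12.29 × 1.4 × 64.1 × 0.8 = 441.16 kPa.
q_ult = 1796.9 + 441.16 = 2238.1 kPa.

q_ult ≈ 2240 kPa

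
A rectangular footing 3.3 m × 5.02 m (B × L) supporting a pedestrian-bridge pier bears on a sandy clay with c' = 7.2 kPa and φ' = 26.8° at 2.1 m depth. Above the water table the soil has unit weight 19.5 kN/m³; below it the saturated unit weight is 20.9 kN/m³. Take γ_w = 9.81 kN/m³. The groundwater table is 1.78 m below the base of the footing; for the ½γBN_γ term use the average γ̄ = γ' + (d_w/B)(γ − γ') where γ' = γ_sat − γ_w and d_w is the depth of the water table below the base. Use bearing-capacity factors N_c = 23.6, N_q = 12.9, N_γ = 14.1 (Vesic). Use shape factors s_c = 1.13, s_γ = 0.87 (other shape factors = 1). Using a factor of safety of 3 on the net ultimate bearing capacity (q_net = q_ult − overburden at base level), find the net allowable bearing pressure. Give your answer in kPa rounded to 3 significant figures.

Overburden at base level: q = 19.5 × 2.1 = 40.95 kPa.
The water table is 1.78 m below the base (< B = 3.3 m), so the ½γBN_γ term uses γ̄ = γ' + (d_w/B)(γ − γ') = 11.09 + (1.78/3.3)(19.5 − 11.09) = 15.626 kN/m³.
Cohesion term c·N_c·s_c = 7.2 × 23.6 × 1.13 = 192.01 kPa; surcharge term q·N_q = 40.95 × 12.9 = 528.25 kPa; self-weight term 0.5·γ·B·N_γ·s_γ = 0.5 × 15.626 × 3.3 × 14.1 × 0.87 = 316.28 kPa.
q_ult = 192.01 + 528.25 + 316.28 = 1036.5 kPa.
q_net = 1036.5 − 40.95 = 995.6 kPa.
q_all(net) = 995.6 / 3 = 331.87 kPa.

q_all(net) ≈ 332 kPa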